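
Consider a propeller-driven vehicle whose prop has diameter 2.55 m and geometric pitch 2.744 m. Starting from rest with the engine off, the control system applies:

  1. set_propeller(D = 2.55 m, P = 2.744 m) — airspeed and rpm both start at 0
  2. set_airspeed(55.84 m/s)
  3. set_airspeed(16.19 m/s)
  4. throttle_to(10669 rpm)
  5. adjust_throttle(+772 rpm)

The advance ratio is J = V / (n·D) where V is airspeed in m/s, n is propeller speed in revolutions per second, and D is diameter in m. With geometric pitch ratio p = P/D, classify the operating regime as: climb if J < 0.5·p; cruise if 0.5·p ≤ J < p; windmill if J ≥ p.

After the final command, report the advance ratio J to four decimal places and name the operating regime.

J = 0.0333, regime = climb

set_propeller: D = 2.55 m, P = 2.744 m (p = P/D = 1.076078); state ← (V=0, rpm=0)
set_airspeed(55.84): V ← 55.84 m/s
set_airspeed(16.19): V ← 16.19 m/s
throttle_to(10669): rpm ← 10669
adjust_throttle(+772): rpm ← 10669 +772 = 11441
final state: V = 16.19 m/s, rpm = 11441 → n = rpm/60 = 190.683333 rev/s
J = V / (n·D) = 16.19 / (190.683333 × 2.55) = 0.033296
regime bands: climb J<0.5380 | cruise [0.5380, 1.0761) | windmill J≥1.0761
J = 0.0333 → climb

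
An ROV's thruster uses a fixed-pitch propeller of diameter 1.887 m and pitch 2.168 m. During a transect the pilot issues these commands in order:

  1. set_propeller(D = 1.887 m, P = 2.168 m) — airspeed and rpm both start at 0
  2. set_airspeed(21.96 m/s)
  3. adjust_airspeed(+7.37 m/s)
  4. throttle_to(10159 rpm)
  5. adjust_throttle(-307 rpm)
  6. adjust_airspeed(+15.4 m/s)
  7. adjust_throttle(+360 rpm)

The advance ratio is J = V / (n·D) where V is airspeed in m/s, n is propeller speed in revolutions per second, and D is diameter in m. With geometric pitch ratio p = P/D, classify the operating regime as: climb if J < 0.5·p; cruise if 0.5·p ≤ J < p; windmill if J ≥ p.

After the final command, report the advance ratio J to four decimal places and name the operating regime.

set_propeller: D = 1.887 m, P = 2.168 m (p = P/D = 1.148914); state ← (V=0, rpm=0)
set_airspeed(21.96): V ← 21.96 m/s
adjust_airspeed(+7.37): V ← 21.96 +7.37 = 29.33 m/s
throttle_to(10159): rpm ← 10159
adjust_throttle(-307): rpm ← 10159 -307 = 9852
adjust_airspeed(+15.4): V ← 29.33 +15.4 = 44.73 m/s
adjust_throttle(+360): rpm ← 9852 +360 = 10212
final state: V = 44.73 m/s, rpm = 10212 → n = rpm/60 = 170.200000 rev/s
J = V / (n·D) = 44.73 / (170.200000 × 1.887) = 0.139273
regime bands: climb J<0.5745 | cruise [0.5745, 1.1489) | windmill J≥1.1489
J = 0.1393 → climb

J = 0.1393, regime = climb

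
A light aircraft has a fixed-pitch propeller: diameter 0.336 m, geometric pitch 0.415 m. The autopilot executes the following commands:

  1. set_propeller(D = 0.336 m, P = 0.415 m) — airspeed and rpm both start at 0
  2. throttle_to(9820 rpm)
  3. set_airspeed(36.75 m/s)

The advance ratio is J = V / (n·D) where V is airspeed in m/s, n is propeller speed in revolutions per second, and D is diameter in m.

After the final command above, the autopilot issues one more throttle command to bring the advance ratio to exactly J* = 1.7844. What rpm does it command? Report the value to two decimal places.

set_propeller: D = 0.336 m, P = 0.415 m (p = P/D = 1.235119); state ← (V=0, rpm=0)
throttle_to(9820): rpm ← 9820
set_airspeed(36.75): V ← 36.75 m/s
final state: V = 36.75 m/s, rpm = 9820 → n = rpm/60 = 163.666667 rev/s
target J* = 1.7844; solve J* = V/(n·D) for n: n = V/(J*·D) = 36.75/(1.7844 × 0.336) = 61.295113 rev/s
rpm = 60·n = 3677.706792

rpm = 3677.71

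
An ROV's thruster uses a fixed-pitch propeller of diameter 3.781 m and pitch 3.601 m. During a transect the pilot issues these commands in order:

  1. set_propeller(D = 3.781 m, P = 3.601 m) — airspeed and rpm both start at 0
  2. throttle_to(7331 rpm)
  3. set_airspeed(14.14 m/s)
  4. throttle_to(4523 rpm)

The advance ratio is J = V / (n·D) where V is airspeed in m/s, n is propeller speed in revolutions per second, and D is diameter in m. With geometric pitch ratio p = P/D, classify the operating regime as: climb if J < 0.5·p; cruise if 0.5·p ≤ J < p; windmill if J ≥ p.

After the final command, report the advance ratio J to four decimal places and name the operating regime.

set_propeller: D = 3.781 m, P = 3.601 m (p = P/D = 0.952394); state ← (V=0, rpm=0)
throttle_to(7331): rpm ← 7331
set_airspeed(14.14): V ← 14.14 m/s
throttle_to(4523): rpm ← 4523
final state: V = 14.14 m/s, rpm = 4523 → n = rpm/60 = 75.383333 rev/s
J = V / (n·D) = 14.14 / (75.383333 × 3.781) = 0.049610
regime bands: climb J<0.4762 | cruise [0.4762, 0.9524) | windmill J≥0.9524
J = 0.0496 → climb

J = 0.0496, regime = climb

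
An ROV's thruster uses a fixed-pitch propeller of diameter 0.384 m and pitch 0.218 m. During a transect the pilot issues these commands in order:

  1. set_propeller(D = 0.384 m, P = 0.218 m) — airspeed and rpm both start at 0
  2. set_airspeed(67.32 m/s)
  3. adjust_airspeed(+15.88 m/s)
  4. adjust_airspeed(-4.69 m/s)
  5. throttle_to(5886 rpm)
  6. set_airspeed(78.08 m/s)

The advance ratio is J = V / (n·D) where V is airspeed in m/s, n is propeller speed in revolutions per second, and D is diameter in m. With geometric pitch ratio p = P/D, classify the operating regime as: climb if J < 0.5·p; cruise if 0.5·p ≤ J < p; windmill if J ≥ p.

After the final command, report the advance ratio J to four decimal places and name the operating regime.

set_propeller: D = 0.384 m, P = 0.218 m (p = P/D = 0.567708); state ← (V=0, rpm=0)
set_airspeed(67.32): V ← 67.32 m/s
adjust_airspeed(+15.88): V ← 67.32 +15.88 = 83.2 m/s
adjust_airspeed(-4.69): V ← 83.2 -4.69 = 78.51 m/s
throttle_to(5886): rpm ← 5886
set_airspeed(78.08): V ← 78.08 m/s
final state: V = 78.08 m/s, rpm = 5886 → n = rpm/60 = 98.100000 rev/s
J = V / (n·D) = 78.08 / (98.100000 × 0.384) = 2.072715
regime bands: climb J<0.2839 | cruise [0.2839, 0.5677) | windmill J≥0.5677
J = 2.0727 → windmill

J = 2.0727, regime = windmill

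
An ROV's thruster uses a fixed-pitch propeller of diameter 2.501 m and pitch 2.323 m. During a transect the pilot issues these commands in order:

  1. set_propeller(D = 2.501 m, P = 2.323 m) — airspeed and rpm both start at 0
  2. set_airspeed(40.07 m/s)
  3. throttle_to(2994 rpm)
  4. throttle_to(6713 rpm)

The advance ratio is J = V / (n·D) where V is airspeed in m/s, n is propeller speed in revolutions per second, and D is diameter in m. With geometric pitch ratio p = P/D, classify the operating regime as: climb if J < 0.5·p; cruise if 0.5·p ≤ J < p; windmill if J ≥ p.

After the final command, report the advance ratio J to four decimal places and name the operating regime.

J = 0.1432, regime = climb

set_propeller: D = 2.501 m, P = 2.323 m (p = P/D = 0.928828); state ← (V=0, rpm=0)
set_airspeed(40.07): V ← 40.07 m/s
throttle_to(2994): rpm ← 2994
throttle_to(6713): rpm ← 6713
final state: V = 40.07 m/s, rpm = 6713 → n = rpm/60 = 111.883333 rev/s
J = V / (n·D) = 40.07 / (111.883333 × 2.501) = 0.143199
regime bands: climb J<0.4644 | cruise [0.4644, 0.9288) | windmill J≥0.9288
J = 0.1432 → climb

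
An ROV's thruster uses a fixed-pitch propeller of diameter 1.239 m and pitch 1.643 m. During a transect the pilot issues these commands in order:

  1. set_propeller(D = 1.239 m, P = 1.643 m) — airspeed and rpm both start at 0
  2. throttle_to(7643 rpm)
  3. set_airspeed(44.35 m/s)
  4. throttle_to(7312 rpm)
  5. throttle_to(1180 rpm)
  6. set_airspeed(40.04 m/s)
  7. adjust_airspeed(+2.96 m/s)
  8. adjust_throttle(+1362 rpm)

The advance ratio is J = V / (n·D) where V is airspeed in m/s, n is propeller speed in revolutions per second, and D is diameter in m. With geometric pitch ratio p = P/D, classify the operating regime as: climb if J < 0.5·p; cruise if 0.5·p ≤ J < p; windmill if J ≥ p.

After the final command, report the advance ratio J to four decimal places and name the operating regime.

J = 0.8192, regime = cruise

set_propeller: D = 1.239 m, P = 1.643 m (p = P/D = 1.326069); state ← (V=0, rpm=0)
throttle_to(7643): rpm ← 7643
set_airspeed(44.35): V ← 44.35 m/s
throttle_to(7312): rpm ← 7312
throttle_to(1180): rpm ← 1180
set_airspeed(40.04): V ← 40.04 m/s
adjust_airspeed(+2.96): V ← 40.04 +2.96 = 43 m/s
adjust_throttle(+1362): rpm ← 1180 +1362 = 2542
final state: V = 43 m/s, rpm = 2542 → n = rpm/60 = 42.366667 rev/s
J = V / (n·D) = 43 / (42.366667 × 1.239) = 0.819168
regime bands: climb J<0.6630 | cruise [0.6630, 1.3261) | windmill J≥1.3261
J = 0.8192 → cruise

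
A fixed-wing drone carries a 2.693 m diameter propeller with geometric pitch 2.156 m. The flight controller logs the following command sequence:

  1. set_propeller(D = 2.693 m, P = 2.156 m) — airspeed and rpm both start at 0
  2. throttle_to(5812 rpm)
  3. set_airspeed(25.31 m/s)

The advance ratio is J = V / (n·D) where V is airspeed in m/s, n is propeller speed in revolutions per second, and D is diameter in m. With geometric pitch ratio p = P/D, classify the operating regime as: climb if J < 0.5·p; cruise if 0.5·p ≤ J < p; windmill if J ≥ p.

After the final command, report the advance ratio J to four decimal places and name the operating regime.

J = 0.0970, regime = climb

set_propeller: D = 2.693 m, P = 2.156 m (p = P/D = 0.800594); state ← (V=0, rpm=0)
throttle_to(5812): rpm ← 5812
set_airspeed(25.31): V ← 25.31 m/s
final state: V = 25.31 m/s, rpm = 5812 → n = rpm/60 = 96.866667 rev/s
J = V / (n·D) = 25.31 / (96.866667 × 2.693) = 0.097025
regime bands: climb J<0.4003 | cruise [0.4003, 0.8006) | windmill J≥0.8006
J = 0.0970 → climb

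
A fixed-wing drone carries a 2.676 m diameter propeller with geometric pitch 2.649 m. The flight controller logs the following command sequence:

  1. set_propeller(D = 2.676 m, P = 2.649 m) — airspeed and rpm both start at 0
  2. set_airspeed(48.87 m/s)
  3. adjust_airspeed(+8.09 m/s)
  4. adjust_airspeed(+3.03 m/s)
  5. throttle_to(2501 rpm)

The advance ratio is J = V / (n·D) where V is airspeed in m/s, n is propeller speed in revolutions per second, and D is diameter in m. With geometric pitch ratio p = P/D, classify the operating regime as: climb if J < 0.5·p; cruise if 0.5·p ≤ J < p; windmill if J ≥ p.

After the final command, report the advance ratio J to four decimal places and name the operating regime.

J = 0.5378, regime = cruise

set_propeller: D = 2.676 m, P = 2.649 m (p = P/D = 0.989910); state ← (V=0, rpm=0)
set_airspeed(48.87): V ← 48.87 m/s
adjust_airspeed(+8.09): V ← 48.87 +8.09 = 56.96 m/s
adjust_airspeed(+3.03): V ← 56.96 +3.03 = 59.99 m/s
throttle_to(2501): rpm ← 2501
final state: V = 59.99 m/s, rpm = 2501 → n = rpm/60 = 41.683333 rev/s
J = V / (n·D) = 59.99 / (41.683333 × 2.676) = 0.537812
regime bands: climb J<0.4950 | cruise [0.4950, 0.9899) | windmill J≥0.9899
J = 0.5378 → cruise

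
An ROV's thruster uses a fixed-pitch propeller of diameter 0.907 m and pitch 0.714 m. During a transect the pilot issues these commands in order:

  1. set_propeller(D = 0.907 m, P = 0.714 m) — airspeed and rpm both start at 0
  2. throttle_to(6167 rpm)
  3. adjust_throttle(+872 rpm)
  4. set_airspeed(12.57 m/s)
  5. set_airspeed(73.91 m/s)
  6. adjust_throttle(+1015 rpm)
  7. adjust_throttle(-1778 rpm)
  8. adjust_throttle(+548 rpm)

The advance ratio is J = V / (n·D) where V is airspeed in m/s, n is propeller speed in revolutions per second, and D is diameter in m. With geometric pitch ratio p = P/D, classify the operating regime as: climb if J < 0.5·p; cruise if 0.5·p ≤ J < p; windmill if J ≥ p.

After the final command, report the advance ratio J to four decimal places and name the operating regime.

J = 0.7165, regime = cruise

set_propeller: D = 0.907 m, P = 0.714 m (p = P/D = 0.787211); state ← (V=0, rpm=0)
throttle_to(6167): rpm ← 6167
adjust_throttle(+872): rpm ← 6167 +872 = 7039
set_airspeed(12.57): V ← 12.57 m/s
set_airspeed(73.91): V ← 73.91 m/s
adjust_throttle(+1015): rpm ← 7039 +1015 = 8054
adjust_throttle(-1778): rpm ← 8054 -1778 = 6276
adjust_throttle(+548): rpm ← 6276 +548 = 6824
final state: V = 73.91 m/s, rpm = 6824 → n = rpm/60 = 113.733333 rev/s
J = V / (n·D) = 73.91 / (113.733333 × 0.907) = 0.716487
regime bands: climb J<0.3936 | cruise [0.3936, 0.7872) | windmill J≥0.7872
J = 0.7165 → cruise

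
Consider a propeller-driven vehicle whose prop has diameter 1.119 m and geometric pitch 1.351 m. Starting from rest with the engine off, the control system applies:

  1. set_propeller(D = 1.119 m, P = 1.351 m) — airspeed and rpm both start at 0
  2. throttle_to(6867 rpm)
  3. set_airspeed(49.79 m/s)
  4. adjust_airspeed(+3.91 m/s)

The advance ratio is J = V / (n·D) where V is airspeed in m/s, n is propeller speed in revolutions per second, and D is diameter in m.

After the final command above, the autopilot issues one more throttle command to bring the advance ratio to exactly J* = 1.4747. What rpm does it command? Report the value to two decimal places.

set_propeller: D = 1.119 m, P = 1.351 m (p = P/D = 1.207328); state ← (V=0, rpm=0)
throttle_to(6867): rpm ← 6867
set_airspeed(49.79): V ← 49.79 m/s
adjust_airspeed(+3.91): V ← 49.79 +3.91 = 53.7 m/s
final state: V = 53.7 m/s, rpm = 6867 → n = rpm/60 = 114.450000 rev/s
target J* = 1.4747; solve J* = V/(n·D) for n: n = V/(J*·D) = 53.7/(1.4747 × 1.119) = 32.541721 rev/s
rpm = 60·n = 1952.503267

rpm = 1952.50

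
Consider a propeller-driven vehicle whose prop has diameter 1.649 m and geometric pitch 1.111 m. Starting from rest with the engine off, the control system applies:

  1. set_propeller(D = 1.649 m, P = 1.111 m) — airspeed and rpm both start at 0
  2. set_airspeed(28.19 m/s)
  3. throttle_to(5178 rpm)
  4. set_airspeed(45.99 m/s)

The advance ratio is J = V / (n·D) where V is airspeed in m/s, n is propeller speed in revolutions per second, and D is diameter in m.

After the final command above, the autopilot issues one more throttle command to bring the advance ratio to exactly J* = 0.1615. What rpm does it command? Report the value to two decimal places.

rpm = 10361.47

set_propeller: D = 1.649 m, P = 1.111 m (p = P/D = 0.673742); state ← (V=0, rpm=0)
set_airspeed(28.19): V ← 28.19 m/s
throttle_to(5178): rpm ← 5178
set_airspeed(45.99): V ← 45.99 m/s
final state: V = 45.99 m/s, rpm = 5178 → n = rpm/60 = 86.300000 rev/s
target J* = 0.1615; solve J* = V/(n·D) for n: n = V/(J*·D) = 45.99/(0.1615 × 1.649) = 172.691208 rev/s
rpm = 60·n = 10361.472475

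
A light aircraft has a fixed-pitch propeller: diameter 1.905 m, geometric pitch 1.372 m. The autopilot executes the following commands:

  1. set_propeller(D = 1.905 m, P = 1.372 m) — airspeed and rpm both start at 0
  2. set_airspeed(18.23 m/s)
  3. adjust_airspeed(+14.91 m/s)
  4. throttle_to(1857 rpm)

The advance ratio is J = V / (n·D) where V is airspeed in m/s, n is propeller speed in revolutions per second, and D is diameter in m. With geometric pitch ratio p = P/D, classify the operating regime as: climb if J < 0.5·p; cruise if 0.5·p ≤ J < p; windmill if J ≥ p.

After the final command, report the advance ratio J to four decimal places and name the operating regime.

J = 0.5621, regime = cruise

set_propeller: D = 1.905 m, P = 1.372 m (p = P/D = 0.720210); state ← (V=0, rpm=0)
set_airspeed(18.23): V ← 18.23 m/s
adjust_airspeed(+14.91): V ← 18.23 +14.91 = 33.14 m/s
throttle_to(1857): rpm ← 1857
final state: V = 33.14 m/s, rpm = 1857 → n = rpm/60 = 30.950000 rev/s
J = V / (n·D) = 33.14 / (30.950000 × 1.905) = 0.562078
regime bands: climb J<0.3601 | cruise [0.3601, 0.7202) | windmill J≥0.7202
J = 0.5621 → cruise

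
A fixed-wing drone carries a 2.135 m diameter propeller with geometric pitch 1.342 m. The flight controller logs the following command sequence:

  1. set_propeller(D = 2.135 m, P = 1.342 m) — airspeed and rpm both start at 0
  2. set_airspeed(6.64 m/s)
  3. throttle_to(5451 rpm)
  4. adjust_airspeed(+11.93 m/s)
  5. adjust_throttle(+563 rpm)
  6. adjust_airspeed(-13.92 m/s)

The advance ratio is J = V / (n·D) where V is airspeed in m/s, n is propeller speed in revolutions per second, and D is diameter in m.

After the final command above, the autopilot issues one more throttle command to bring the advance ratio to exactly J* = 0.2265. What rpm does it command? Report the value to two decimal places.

rpm = 576.95

set_propeller: D = 2.135 m, P = 1.342 m (p = P/D = 0.628571); state ← (V=0, rpm=0)
set_airspeed(6.64): V ← 6.64 m/s
throttle_to(5451): rpm ← 5451
adjust_airspeed(+11.93): V ← 6.64 +11.93 = 18.57 m/s
adjust_throttle(+563): rpm ← 5451 +563 = 6014
adjust_airspeed(-13.92): V ← 18.57 -13.92 = 4.65 m/s
final state: V = 4.65 m/s, rpm = 6014 → n = rpm/60 = 100.233333 rev/s
target J* = 0.2265; solve J* = V/(n·D) for n: n = V/(J*·D) = 4.65/(0.2265 × 2.135) = 9.615832 rev/s
rpm = 60·n = 576.949920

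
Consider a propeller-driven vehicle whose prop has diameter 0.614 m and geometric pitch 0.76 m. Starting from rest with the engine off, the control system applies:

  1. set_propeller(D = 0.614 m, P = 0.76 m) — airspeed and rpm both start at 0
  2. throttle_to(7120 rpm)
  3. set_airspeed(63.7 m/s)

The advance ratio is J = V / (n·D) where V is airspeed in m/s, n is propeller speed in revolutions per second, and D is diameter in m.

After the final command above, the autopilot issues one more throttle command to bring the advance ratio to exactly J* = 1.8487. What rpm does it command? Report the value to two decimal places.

rpm = 3367.10

set_propeller: D = 0.614 m, P = 0.76 m (p = P/D = 1.237785); state ← (V=0, rpm=0)
throttle_to(7120): rpm ← 7120
set_airspeed(63.7): V ← 63.7 m/s
final state: V = 63.7 m/s, rpm = 7120 → n = rpm/60 = 118.666667 rev/s
target J* = 1.8487; solve J* = V/(n·D) for n: n = V/(J*·D) = 63.7/(1.8487 × 0.614) = 56.118315 rev/s
rpm = 60·n = 3367.098880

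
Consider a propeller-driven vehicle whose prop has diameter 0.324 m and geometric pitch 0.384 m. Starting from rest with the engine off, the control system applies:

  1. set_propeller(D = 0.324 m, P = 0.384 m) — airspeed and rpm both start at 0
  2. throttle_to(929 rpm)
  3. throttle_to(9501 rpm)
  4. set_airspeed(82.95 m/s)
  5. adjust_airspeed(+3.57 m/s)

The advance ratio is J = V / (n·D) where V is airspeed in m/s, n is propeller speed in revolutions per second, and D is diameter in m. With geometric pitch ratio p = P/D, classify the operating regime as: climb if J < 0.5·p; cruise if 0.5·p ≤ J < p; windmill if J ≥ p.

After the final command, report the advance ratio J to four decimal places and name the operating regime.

set_propeller: D = 0.324 m, P = 0.384 m (p = P/D = 1.185185); state ← (V=0, rpm=0)
throttle_to(929): rpm ← 929
throttle_to(9501): rpm ← 9501
set_airspeed(82.95): V ← 82.95 m/s
adjust_airspeed(+3.57): V ← 82.95 +3.57 = 86.52 m/s
final state: V = 86.52 m/s, rpm = 9501 → n = rpm/60 = 158.350000 rev/s
J = V / (n·D) = 86.52 / (158.350000 × 0.324) = 1.686372
regime bands: climb J<0.5926 | cruise [0.5926, 1.1852) | windmill J≥1.1852
J = 1.6864 → windmill

J = 1.6864, regime = windmill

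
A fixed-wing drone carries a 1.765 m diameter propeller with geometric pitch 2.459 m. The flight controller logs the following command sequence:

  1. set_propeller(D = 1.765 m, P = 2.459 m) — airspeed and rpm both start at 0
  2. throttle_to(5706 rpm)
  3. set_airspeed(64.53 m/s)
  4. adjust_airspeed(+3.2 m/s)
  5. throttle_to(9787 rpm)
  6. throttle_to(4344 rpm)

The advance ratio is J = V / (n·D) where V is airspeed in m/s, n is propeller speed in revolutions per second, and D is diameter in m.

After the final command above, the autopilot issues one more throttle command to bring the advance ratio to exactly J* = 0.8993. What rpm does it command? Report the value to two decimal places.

set_propeller: D = 1.765 m, P = 2.459 m (p = P/D = 1.393201); state ← (V=0, rpm=0)
throttle_to(5706): rpm ← 5706
set_airspeed(64.53): V ← 64.53 m/s
adjust_airspeed(+3.2): V ← 64.53 +3.2 = 67.73 m/s
throttle_to(9787): rpm ← 9787
throttle_to(4344): rpm ← 4344
final state: V = 67.73 m/s, rpm = 4344 → n = rpm/60 = 72.400000 rev/s
target J* = 0.8993; solve J* = V/(n·D) for n: n = V/(J*·D) = 67.73/(0.8993 × 1.765) = 42.670897 rev/s
rpm = 60·n = 2560.253820

rpm = 2560.25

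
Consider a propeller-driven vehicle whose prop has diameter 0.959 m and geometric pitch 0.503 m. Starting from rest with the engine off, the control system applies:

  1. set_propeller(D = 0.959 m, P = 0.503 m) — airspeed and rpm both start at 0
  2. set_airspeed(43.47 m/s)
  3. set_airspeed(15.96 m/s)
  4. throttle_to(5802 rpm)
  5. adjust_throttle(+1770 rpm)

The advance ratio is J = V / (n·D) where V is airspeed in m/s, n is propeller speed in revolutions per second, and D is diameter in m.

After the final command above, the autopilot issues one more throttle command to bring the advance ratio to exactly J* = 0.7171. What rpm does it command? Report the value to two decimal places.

set_propeller: D = 0.959 m, P = 0.503 m (p = P/D = 0.524505); state ← (V=0, rpm=0)
set_airspeed(43.47): V ← 43.47 m/s
set_airspeed(15.96): V ← 15.96 m/s
throttle_to(5802): rpm ← 5802
adjust_throttle(+1770): rpm ← 5802 +1770 = 7572
final state: V = 15.96 m/s, rpm = 7572 → n = rpm/60 = 126.200000 rev/s
target J* = 0.7171; solve J* = V/(n·D) for n: n = V/(J*·D) = 15.96/(0.7171 × 0.959) = 23.207831 rev/s
rpm = 60·n = 1392.469873

rpm = 1392.47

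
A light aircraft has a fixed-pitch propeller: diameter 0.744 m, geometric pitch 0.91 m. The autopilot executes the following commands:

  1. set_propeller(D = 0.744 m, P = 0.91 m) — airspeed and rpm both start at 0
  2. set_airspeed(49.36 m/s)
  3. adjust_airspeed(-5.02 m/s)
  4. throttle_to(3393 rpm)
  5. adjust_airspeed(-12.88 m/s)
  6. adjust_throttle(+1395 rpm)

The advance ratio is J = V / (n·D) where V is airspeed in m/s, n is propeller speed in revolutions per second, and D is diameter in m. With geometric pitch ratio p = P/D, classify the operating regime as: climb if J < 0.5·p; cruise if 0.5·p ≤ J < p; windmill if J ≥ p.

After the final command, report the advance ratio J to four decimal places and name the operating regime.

J = 0.5299, regime = climb

set_propeller: D = 0.744 m, P = 0.91 m (p = P/D = 1.223118); state ← (V=0, rpm=0)
set_airspeed(49.36): V ← 49.36 m/s
adjust_airspeed(-5.02): V ← 49.36 -5.02 = 44.34 m/s
throttle_to(3393): rpm ← 3393
adjust_airspeed(-12.88): V ← 44.34 -12.88 = 31.46 m/s
adjust_throttle(+1395): rpm ← 3393 +1395 = 4788
final state: V = 31.46 m/s, rpm = 4788 → n = rpm/60 = 79.800000 rev/s
J = V / (n·D) = 31.46 / (79.800000 × 0.744) = 0.529887
regime bands: climb J<0.6116 | cruise [0.6116, 1.2231) | windmill J≥1.2231
J = 0.5299 → climb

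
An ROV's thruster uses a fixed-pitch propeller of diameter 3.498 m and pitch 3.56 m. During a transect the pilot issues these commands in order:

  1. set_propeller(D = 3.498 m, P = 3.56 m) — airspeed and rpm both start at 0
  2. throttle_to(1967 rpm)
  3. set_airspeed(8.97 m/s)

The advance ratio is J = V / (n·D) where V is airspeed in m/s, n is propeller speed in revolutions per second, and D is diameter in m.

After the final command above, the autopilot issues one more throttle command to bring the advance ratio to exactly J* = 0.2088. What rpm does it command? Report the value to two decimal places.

rpm = 736.87

set_propeller: D = 3.498 m, P = 3.56 m (p = P/D = 1.017724); state ← (V=0, rpm=0)
throttle_to(1967): rpm ← 1967
set_airspeed(8.97): V ← 8.97 m/s
final state: V = 8.97 m/s, rpm = 1967 → n = rpm/60 = 32.783333 rev/s
target J* = 0.2088; solve J* = V/(n·D) for n: n = V/(J*·D) = 8.97/(0.2088 × 3.498) = 12.281238 rev/s
rpm = 60·n = 736.874273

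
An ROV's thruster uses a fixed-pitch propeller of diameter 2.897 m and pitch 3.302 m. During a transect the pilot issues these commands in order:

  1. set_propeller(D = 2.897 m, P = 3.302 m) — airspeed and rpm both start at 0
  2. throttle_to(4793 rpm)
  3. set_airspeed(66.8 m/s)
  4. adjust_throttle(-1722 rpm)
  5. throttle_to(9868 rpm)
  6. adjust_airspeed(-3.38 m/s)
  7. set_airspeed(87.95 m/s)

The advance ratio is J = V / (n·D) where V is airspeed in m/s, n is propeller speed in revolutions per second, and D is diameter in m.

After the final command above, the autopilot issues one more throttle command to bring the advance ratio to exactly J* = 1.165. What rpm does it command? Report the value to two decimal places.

set_propeller: D = 2.897 m, P = 3.302 m (p = P/D = 1.139800); state ← (V=0, rpm=0)
throttle_to(4793): rpm ← 4793
set_airspeed(66.8): V ← 66.8 m/s
adjust_throttle(-1722): rpm ← 4793 -1722 = 3071
throttle_to(9868): rpm ← 9868
adjust_airspeed(-3.38): V ← 66.8 -3.38 = 63.42 m/s
set_airspeed(87.95): V ← 87.95 m/s
final state: V = 87.95 m/s, rpm = 9868 → n = rpm/60 = 164.466667 rev/s
target J* = 1.165; solve J* = V/(n·D) for n: n = V/(J*·D) = 87.95/(1.165 × 2.897) = 26.059221 rev/s
rpm = 60·n = 1563.553239

rpm = 1563.55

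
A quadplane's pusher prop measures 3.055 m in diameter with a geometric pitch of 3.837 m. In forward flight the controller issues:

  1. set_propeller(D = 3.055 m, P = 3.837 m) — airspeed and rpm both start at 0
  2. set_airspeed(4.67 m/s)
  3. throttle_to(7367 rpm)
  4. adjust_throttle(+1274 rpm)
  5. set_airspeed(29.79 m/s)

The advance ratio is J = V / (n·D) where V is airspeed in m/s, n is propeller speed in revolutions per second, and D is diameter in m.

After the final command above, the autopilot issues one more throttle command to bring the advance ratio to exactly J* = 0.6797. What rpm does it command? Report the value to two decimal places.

rpm = 860.78

set_propeller: D = 3.055 m, P = 3.837 m (p = P/D = 1.255974); state ← (V=0, rpm=0)
set_airspeed(4.67): V ← 4.67 m/s
throttle_to(7367): rpm ← 7367
adjust_throttle(+1274): rpm ← 7367 +1274 = 8641
set_airspeed(29.79): V ← 29.79 m/s
final state: V = 29.79 m/s, rpm = 8641 → n = rpm/60 = 144.016667 rev/s
target J* = 0.6797; solve J* = V/(n·D) for n: n = V/(J*·D) = 29.79/(0.6797 × 3.055) = 14.346370 rev/s
rpm = 60·n = 860.782183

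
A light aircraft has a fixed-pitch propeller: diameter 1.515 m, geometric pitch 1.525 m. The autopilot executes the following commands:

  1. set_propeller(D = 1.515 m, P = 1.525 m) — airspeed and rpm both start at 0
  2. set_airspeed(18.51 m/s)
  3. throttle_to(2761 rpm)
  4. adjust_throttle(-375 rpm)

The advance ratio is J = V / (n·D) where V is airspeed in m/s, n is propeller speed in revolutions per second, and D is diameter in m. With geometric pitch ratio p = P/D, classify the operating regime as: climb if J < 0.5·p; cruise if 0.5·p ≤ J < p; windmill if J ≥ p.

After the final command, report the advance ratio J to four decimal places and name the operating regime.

J = 0.3072, regime = climb

set_propeller: D = 1.515 m, P = 1.525 m (p = P/D = 1.006601); state ← (V=0, rpm=0)
set_airspeed(18.51): V ← 18.51 m/s
throttle_to(2761): rpm ← 2761
adjust_throttle(-375): rpm ← 2761 -375 = 2386
final state: V = 18.51 m/s, rpm = 2386 → n = rpm/60 = 39.766667 rev/s
J = V / (n·D) = 18.51 / (39.766667 × 1.515) = 0.307238
regime bands: climb J<0.5033 | cruise [0.5033, 1.0066) | windmill J≥1.0066
J = 0.3072 → climb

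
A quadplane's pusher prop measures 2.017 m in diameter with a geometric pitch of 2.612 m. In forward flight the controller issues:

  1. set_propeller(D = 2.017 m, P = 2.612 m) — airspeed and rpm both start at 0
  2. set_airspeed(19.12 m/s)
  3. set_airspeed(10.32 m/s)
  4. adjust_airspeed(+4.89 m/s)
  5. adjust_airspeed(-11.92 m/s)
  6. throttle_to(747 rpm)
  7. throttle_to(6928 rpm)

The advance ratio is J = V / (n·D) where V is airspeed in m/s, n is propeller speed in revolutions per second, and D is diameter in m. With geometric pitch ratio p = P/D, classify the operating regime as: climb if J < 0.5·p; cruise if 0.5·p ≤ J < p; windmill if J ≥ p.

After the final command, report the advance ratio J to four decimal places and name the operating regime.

J = 0.0141, regime = climb

set_propeller: D = 2.017 m, P = 2.612 m (p = P/D = 1.294993); state ← (V=0, rpm=0)
set_airspeed(19.12): V ← 19.12 m/s
set_airspeed(10.32): V ← 10.32 m/s
adjust_airspeed(+4.89): V ← 10.32 +4.89 = 15.21 m/s
adjust_airspeed(-11.92): V ← 15.21 -11.92 = 3.29 m/s
throttle_to(747): rpm ← 747
throttle_to(6928): rpm ← 6928
final state: V = 3.29 m/s, rpm = 6928 → n = rpm/60 = 115.466667 rev/s
J = V / (n·D) = 3.29 / (115.466667 × 2.017) = 0.014126
regime bands: climb J<0.6475 | cruise [0.6475, 1.2950) | windmill J≥1.2950
J = 0.0141 → climb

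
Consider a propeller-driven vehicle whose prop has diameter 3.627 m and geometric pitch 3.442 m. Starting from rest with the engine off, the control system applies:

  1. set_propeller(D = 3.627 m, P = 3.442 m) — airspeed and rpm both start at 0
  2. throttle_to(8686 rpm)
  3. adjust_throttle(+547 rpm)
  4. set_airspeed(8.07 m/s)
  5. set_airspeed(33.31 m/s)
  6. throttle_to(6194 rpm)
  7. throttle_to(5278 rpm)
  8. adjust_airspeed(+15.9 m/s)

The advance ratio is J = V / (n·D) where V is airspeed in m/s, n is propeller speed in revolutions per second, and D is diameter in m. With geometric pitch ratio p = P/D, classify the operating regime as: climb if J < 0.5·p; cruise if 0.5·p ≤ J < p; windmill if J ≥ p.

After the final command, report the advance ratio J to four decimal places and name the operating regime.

set_propeller: D = 3.627 m, P = 3.442 m (p = P/D = 0.948994); state ← (V=0, rpm=0)
throttle_to(8686): rpm ← 8686
adjust_throttle(+547): rpm ← 8686 +547 = 9233
set_airspeed(8.07): V ← 8.07 m/s
set_airspeed(33.31): V ← 33.31 m/s
throttle_to(6194): rpm ← 6194
throttle_to(5278): rpm ← 5278
adjust_airspeed(+15.9): V ← 33.31 +15.9 = 49.21 m/s
final state: V = 49.21 m/s, rpm = 5278 → n = rpm/60 = 87.966667 rev/s
J = V / (n·D) = 49.21 / (87.966667 × 3.627) = 0.154237
regime bands: climb J<0.4745 | cruise [0.4745, 0.9490) | windmill J≥0.9490
J = 0.1542 → climb

J = 0.1542, regime = climb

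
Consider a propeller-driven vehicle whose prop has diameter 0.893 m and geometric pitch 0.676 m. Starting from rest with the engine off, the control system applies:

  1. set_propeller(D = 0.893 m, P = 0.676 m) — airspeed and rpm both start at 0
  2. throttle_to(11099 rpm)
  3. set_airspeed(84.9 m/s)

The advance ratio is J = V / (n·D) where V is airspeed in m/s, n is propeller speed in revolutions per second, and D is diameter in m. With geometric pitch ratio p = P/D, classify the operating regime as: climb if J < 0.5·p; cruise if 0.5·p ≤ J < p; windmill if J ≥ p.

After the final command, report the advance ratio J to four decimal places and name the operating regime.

J = 0.5140, regime = cruise

set_propeller: D = 0.893 m, P = 0.676 m (p = P/D = 0.756999); state ← (V=0, rpm=0)
throttle_to(11099): rpm ← 11099
set_airspeed(84.9): V ← 84.9 m/s
final state: V = 84.9 m/s, rpm = 11099 → n = rpm/60 = 184.983333 rev/s
J = V / (n·D) = 84.9 / (184.983333 × 0.893) = 0.513953
regime bands: climb J<0.3785 | cruise [0.3785, 0.7570) | windmill J≥0.7570
J = 0.5140 → cruise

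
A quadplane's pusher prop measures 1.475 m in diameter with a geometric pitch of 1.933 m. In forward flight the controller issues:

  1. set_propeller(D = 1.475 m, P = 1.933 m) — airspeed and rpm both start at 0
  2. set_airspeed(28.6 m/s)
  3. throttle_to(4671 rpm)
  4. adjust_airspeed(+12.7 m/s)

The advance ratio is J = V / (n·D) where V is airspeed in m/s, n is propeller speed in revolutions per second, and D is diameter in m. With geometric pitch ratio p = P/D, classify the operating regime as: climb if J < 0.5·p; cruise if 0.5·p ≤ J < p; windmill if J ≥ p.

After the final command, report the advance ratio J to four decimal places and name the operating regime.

J = 0.3597, regime = climb

set_propeller: D = 1.475 m, P = 1.933 m (p = P/D = 1.310508); state ← (V=0, rpm=0)
set_airspeed(28.6): V ← 28.6 m/s
throttle_to(4671): rpm ← 4671
adjust_airspeed(+12.7): V ← 28.6 +12.7 = 41.3 m/s
final state: V = 41.3 m/s, rpm = 4671 → n = rpm/60 = 77.850000 rev/s
J = V / (n·D) = 41.3 / (77.850000 × 1.475) = 0.359666
regime bands: climb J<0.6553 | cruise [0.6553, 1.3105) | windmill J≥1.3105
J = 0.3597 → climb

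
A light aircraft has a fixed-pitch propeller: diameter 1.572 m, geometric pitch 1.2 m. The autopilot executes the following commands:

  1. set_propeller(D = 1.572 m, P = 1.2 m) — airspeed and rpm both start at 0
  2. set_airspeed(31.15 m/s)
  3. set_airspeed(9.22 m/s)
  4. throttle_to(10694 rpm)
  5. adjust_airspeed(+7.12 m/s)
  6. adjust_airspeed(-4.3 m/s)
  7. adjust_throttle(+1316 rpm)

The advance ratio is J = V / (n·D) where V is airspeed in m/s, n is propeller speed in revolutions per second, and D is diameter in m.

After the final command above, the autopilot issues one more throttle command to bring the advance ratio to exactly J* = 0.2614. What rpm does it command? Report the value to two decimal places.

set_propeller: D = 1.572 m, P = 1.2 m (p = P/D = 0.763359); state ← (V=0, rpm=0)
set_airspeed(31.15): V ← 31.15 m/s
set_airspeed(9.22): V ← 9.22 m/s
throttle_to(10694): rpm ← 10694
adjust_airspeed(+7.12): V ← 9.22 +7.12 = 16.34 m/s
adjust_airspeed(-4.3): V ← 16.34 -4.3 = 12.04 m/s
adjust_throttle(+1316): rpm ← 10694 +1316 = 12010
final state: V = 12.04 m/s, rpm = 12010 → n = rpm/60 = 200.166667 rev/s
target J* = 0.2614; solve J* = V/(n·D) for n: n = V/(J*·D) = 12.04/(0.2614 × 1.572) = 29.300050 rev/s
rpm = 60·n = 1758.003002

rpm = 1758.00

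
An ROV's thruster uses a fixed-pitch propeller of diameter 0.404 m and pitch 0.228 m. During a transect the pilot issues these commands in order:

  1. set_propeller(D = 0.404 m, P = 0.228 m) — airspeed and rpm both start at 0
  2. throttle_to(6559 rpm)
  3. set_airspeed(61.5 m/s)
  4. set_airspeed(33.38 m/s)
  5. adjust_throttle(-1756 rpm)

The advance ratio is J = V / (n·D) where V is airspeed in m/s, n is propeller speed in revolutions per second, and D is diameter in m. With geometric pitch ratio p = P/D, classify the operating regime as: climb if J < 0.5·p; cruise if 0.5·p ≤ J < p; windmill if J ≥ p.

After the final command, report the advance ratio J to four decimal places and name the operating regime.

J = 1.0322, regime = windmill

set_propeller: D = 0.404 m, P = 0.228 m (p = P/D = 0.564356); state ← (V=0, rpm=0)
throttle_to(6559): rpm ← 6559
set_airspeed(61.5): V ← 61.5 m/s
set_airspeed(33.38): V ← 33.38 m/s
adjust_throttle(-1756): rpm ← 6559 -1756 = 4803
final state: V = 33.38 m/s, rpm = 4803 → n = rpm/60 = 80.050000 rev/s
J = V / (n·D) = 33.38 / (80.050000 × 0.404) = 1.032152
regime bands: climb J<0.2822 | cruise [0.2822, 0.5644) | windmill J≥0.5644
J = 1.0322 → windmill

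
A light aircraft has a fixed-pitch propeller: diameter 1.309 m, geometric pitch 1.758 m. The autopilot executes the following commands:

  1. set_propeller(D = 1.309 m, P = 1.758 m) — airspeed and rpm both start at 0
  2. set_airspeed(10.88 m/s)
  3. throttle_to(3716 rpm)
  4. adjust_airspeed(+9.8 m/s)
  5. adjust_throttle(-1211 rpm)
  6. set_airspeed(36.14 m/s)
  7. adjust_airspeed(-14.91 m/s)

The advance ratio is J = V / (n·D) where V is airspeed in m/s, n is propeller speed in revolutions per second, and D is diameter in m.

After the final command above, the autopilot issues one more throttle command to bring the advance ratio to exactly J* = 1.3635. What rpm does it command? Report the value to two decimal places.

rpm = 713.68

set_propeller: D = 1.309 m, P = 1.758 m (p = P/D = 1.343010); state ← (V=0, rpm=0)
set_airspeed(10.88): V ← 10.88 m/s
throttle_to(3716): rpm ← 3716
adjust_airspeed(+9.8): V ← 10.88 +9.8 = 20.68 m/s
adjust_throttle(-1211): rpm ← 3716 -1211 = 2505
set_airspeed(36.14): V ← 36.14 m/s
adjust_airspeed(-14.91): V ← 36.14 -14.91 = 21.23 m/s
final state: V = 21.23 m/s, rpm = 2505 → n = rpm/60 = 41.750000 rev/s
target J* = 1.3635; solve J* = V/(n·D) for n: n = V/(J*·D) = 21.23/(1.3635 × 1.309) = 11.894747 rev/s
rpm = 60·n = 713.684814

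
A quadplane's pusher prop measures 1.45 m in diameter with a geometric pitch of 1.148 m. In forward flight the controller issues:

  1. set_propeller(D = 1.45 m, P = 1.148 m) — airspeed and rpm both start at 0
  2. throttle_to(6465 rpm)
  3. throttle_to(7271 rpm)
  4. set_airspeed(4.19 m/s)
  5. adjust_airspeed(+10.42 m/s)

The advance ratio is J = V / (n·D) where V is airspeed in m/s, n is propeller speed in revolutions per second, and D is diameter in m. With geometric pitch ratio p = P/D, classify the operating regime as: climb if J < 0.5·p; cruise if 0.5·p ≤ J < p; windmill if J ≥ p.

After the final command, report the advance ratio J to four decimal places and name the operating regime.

set_propeller: D = 1.45 m, P = 1.148 m (p = P/D = 0.791724); state ← (V=0, rpm=0)
throttle_to(6465): rpm ← 6465
throttle_to(7271): rpm ← 7271
set_airspeed(4.19): V ← 4.19 m/s
adjust_airspeed(+10.42): V ← 4.19 +10.42 = 14.61 m/s
final state: V = 14.61 m/s, rpm = 7271 → n = rpm/60 = 121.183333 rev/s
J = V / (n·D) = 14.61 / (121.183333 × 1.45) = 0.083146
regime bands: climb J<0.3959 | cruise [0.3959, 0.7917) | windmill J≥0.7917
J = 0.0831 → climb

J = 0.0831, regime = climb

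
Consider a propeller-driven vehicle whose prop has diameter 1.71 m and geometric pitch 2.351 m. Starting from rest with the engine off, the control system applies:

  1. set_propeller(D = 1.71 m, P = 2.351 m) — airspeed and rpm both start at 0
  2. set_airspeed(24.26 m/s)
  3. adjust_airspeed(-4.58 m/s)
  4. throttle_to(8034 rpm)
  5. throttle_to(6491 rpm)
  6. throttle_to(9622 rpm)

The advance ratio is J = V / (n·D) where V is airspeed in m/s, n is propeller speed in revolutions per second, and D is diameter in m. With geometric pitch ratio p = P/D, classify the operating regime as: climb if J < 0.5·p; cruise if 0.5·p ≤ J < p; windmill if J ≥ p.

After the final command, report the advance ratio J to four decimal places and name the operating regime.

set_propeller: D = 1.71 m, P = 2.351 m (p = P/D = 1.374854); state ← (V=0, rpm=0)
set_airspeed(24.26): V ← 24.26 m/s
adjust_airspeed(-4.58): V ← 24.26 -4.58 = 19.68 m/s
throttle_to(8034): rpm ← 8034
throttle_to(6491): rpm ← 6491
throttle_to(9622): rpm ← 9622
final state: V = 19.68 m/s, rpm = 9622 → n = rpm/60 = 160.366667 rev/s
J = V / (n·D) = 19.68 / (160.366667 × 1.71) = 0.071765
regime bands: climb J<0.6874 | cruise [0.6874, 1.3749) | windmill J≥1.3749
J = 0.0718 → climb

J = 0.0718, regime = climb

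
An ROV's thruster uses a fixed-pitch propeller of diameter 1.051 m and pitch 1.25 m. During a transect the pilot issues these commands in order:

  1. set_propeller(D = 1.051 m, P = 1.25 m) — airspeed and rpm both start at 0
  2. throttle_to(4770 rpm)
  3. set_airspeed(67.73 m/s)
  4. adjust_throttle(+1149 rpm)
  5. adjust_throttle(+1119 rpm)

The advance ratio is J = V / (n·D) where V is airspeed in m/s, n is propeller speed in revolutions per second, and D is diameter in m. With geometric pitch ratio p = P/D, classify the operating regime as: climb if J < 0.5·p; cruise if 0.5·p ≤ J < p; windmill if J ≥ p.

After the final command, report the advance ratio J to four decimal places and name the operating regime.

set_propeller: D = 1.051 m, P = 1.25 m (p = P/D = 1.189343); state ← (V=0, rpm=0)
throttle_to(4770): rpm ← 4770
set_airspeed(67.73): V ← 67.73 m/s
adjust_throttle(+1149): rpm ← 4770 +1149 = 5919
adjust_throttle(+1119): rpm ← 5919 +1119 = 7038
final state: V = 67.73 m/s, rpm = 7038 → n = rpm/60 = 117.300000 rev/s
J = V / (n·D) = 67.73 / (117.300000 × 1.051) = 0.549389
regime bands: climb J<0.5947 | cruise [0.5947, 1.1893) | windmill J≥1.1893
J = 0.5494 → climb

J = 0.5494, regime = climb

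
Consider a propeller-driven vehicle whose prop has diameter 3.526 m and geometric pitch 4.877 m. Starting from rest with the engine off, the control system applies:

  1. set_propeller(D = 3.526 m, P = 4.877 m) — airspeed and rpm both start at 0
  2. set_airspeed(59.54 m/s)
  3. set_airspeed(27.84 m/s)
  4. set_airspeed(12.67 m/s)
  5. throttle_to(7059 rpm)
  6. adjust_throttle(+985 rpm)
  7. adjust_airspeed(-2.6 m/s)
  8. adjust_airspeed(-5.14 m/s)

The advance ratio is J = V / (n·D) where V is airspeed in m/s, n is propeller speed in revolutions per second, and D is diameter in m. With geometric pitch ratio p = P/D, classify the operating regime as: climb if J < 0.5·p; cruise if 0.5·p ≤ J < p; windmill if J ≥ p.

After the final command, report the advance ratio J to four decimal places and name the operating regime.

J = 0.0104, regime = climb

set_propeller: D = 3.526 m, P = 4.877 m (p = P/D = 1.383154); state ← (V=0, rpm=0)
set_airspeed(59.54): V ← 59.54 m/s
set_airspeed(27.84): V ← 27.84 m/s
set_airspeed(12.67): V ← 12.67 m/s
throttle_to(7059): rpm ← 7059
adjust_throttle(+985): rpm ← 7059 +985 = 8044
adjust_airspeed(-2.6): V ← 12.67 -2.6 = 10.07 m/s
adjust_airspeed(-5.14): V ← 10.07 -5.14 = 4.93 m/s
final state: V = 4.93 m/s, rpm = 8044 → n = rpm/60 = 134.066667 rev/s
J = V / (n·D) = 4.93 / (134.066667 × 3.526) = 0.010429
regime bands: climb J<0.6916 | cruise [0.6916, 1.3832) | windmill J≥1.3832
J = 0.0104 → climb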